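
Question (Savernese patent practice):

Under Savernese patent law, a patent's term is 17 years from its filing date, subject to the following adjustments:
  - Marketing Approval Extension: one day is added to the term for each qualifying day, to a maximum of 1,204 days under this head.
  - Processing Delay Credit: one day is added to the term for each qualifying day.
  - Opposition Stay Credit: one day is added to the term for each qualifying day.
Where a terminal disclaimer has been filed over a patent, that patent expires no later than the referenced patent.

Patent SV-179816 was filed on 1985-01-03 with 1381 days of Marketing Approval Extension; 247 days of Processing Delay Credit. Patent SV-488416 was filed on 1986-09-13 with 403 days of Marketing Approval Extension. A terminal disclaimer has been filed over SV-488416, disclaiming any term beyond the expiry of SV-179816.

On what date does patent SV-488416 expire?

October 20, 2004

Natural term of SV-488416:
  Base: filing + 17 years → 13 September 2003.
  Marketing Approval Extension: 403 days (within the 1204-day cap) → +403 days → 20 October 2004.
Expiry of referenced patent SV-179816:
  Base: filing + 17 years → 3 January 2002.
  Marketing Approval Extension: 1381 days claimed exceeds the 1204-day cap, so +1204 days → 21 April 2005.
  Processing Delay Credit: +247 days → 24 December 2005.
Terminal disclaimer: SV-488416 expires on the earlier of 20 October 2004 and 24 December 2005.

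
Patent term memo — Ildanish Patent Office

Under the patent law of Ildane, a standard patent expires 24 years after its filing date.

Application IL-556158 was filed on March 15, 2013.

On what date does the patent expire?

March 15, 2037

Filing date + 24 years → 15 March 2037.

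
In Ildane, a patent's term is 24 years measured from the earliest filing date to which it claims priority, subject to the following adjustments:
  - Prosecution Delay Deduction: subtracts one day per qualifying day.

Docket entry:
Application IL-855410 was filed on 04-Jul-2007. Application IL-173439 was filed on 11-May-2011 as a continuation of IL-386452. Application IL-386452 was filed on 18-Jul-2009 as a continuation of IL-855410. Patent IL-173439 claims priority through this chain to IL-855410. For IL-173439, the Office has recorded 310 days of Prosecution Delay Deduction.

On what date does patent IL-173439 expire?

Earliest priority filing: 4 July 2007.
Base term: 4 July 2007 + 24 years → 4 July 2031.
Prosecution Delay Deduction: −310 days → 28 August 2030.

August 28, 2030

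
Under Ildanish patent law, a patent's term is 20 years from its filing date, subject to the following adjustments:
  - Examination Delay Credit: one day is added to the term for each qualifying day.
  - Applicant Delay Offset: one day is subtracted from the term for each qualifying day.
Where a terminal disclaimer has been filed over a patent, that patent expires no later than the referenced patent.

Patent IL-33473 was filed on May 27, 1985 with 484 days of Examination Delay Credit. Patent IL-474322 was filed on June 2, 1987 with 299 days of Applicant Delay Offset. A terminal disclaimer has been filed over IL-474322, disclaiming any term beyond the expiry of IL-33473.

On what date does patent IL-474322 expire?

Natural term of IL-474322:
  Base: filing + 20 years → 2 June 2007.
  Applicant Delay Offset: −299 days → 7 August 2006.
Expiry of referenced patent IL-33473:
  Base: filing + 20 years → 27 May 2005.
  Examination Delay Credit: +484 days → 23 September 2006.
Terminal disclaimer: IL-474322 expires on the earlier of 7 August 2006 and 23 September 2006.

August 7, 2006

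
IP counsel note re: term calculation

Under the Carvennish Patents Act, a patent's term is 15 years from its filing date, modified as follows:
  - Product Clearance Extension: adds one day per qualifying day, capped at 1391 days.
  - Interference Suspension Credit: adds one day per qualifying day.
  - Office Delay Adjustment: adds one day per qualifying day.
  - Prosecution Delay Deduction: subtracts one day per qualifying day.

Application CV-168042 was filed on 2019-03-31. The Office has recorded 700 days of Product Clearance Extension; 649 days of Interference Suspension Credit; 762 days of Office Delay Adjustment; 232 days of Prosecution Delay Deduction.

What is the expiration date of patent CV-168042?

Base term: filing date + 15 years → 31 March 2034.
Product Clearance Extension: 700 days (within the 1391-day cap) → +700 days → 29 February 2036.
Interference Suspension Credit: +649 days → 9 December 2037.
Office Delay Adjustment: +762 days → 10 January 2040.
Prosecution Delay Deduction: −232 days → 23 May 2039.

May 23, 2039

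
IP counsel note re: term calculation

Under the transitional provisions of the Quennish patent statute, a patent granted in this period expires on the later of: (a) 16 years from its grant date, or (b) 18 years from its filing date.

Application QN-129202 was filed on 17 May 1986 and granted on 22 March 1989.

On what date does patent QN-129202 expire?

(a) grant + 16 years → 22 March 2005.
(b) filing + 18 years → 17 May 2004.
Later of the two: 22 March 2005.

March 22, 2005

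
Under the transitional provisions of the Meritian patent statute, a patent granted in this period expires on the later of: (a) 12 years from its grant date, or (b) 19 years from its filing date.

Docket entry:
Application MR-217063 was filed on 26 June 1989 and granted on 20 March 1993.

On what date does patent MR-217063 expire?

June 26, 2008

(a) grant + 12 years → 20 March 2005.
(b) filing + 19 years → 26 June 2008.
Later of the two: 26 June 2008.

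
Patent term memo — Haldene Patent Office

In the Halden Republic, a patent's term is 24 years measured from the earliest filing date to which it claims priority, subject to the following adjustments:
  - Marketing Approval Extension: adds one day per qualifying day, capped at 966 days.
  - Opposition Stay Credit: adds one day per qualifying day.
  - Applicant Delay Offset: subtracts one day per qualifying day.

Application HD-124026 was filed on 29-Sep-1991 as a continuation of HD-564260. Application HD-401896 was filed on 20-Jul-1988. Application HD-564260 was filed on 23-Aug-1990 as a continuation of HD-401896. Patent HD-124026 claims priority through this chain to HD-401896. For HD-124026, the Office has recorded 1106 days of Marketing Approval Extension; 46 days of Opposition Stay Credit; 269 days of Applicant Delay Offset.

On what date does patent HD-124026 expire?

Earliest priority filing: 20 July 1988.
Base term: 20 July 1988 + 24 years → 20 July 2012.
Marketing Approval Extension: 1106 days claimed exceeds the 966-day cap, so +966 days → 13 March 2015.
Opposition Stay Credit: +46 days → 28 April 2015.
Applicant Delay Offset: −269 days → 2 August 2014.

2014-08-02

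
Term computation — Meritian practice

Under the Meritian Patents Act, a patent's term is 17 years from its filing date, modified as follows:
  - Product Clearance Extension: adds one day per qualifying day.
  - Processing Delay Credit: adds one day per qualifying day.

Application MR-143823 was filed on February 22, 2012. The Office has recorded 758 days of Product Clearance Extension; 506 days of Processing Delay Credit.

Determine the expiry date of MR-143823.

August 9, 2032

Base term: filing date + 17 years → 22 February 2029.
Product Clearance Extension: +758 days → 22 March 2031.
Processing Delay Credit: +506 days → 9 August 2032.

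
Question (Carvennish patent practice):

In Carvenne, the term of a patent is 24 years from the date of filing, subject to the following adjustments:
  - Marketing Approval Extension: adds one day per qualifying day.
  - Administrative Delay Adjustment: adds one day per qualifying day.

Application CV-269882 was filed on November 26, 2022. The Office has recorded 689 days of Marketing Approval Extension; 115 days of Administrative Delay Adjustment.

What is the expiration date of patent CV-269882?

2049-02-07

Base term: filing date + 24 years → 26 November 2046.
Marketing Approval Extension: +689 days → 15 October 2048.
Administrative Delay Adjustment: +115 days → 7 February 2049.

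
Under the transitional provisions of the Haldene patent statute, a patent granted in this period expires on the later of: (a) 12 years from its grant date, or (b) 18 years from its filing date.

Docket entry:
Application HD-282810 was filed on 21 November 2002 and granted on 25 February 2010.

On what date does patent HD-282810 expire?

February 25, 2022

(a) grant + 12 years → 25 February 2022.
(b) filing + 18 years → 21 November 2020.
Later of the two: 25 February 2022.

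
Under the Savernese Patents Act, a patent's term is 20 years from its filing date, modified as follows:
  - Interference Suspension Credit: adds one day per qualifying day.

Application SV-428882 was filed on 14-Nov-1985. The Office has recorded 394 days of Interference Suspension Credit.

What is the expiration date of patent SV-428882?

Base term: filing date + 20 years → 14 November 2005.
Interference Suspension Credit: +394 days → 13 December 2006.

2006-12-13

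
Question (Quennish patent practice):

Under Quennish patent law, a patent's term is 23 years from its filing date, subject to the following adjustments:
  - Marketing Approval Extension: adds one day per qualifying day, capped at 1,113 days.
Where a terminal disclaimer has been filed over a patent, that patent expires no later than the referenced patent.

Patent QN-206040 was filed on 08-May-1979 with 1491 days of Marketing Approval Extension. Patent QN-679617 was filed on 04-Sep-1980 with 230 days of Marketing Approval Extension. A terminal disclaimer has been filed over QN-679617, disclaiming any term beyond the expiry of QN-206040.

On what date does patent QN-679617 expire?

Natural term of QN-679617:
  Base: filing + 23 years → 4 September 2003.
  Marketing Approval Extension: 230 days (within the 1113-day cap) → +230 days → 21 April 2004.
Expiry of referenced patent QN-206040:
  Base: filing + 23 years → 8 May 2002.
  Marketing Approval Extension: 1491 days claimed exceeds the 1113-day cap, so +1113 days → 25 May 2005.
Terminal disclaimer: QN-679617 expires on the earlier of 21 April 2004 and 25 May 2005.

2004-04-21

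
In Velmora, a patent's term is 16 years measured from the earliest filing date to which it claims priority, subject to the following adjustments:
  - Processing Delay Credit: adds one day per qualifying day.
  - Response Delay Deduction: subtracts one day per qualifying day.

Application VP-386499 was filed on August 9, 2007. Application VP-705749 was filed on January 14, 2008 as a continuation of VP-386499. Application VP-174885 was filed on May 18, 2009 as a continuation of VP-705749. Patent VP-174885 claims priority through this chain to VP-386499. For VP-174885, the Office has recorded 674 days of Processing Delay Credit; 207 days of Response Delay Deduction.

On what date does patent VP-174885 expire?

2024-11-18

Earliest priority filing: 9 August 2007.
Base term: 9 August 2007 + 16 years → 9 August 2023.
Processing Delay Credit: +674 days → 13 June 2025.
Response Delay Deduction: −207 days → 18 November 2024.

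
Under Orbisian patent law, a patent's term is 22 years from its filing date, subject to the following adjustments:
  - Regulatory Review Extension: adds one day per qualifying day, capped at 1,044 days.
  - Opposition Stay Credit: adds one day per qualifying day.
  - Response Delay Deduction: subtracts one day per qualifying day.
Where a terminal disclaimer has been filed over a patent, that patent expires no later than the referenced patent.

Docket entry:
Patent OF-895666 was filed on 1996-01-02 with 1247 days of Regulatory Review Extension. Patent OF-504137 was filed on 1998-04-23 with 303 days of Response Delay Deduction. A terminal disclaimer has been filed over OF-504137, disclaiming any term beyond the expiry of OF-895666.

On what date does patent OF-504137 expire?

Natural term of OF-504137:
  Base: filing + 22 years → 23 April 2020.
  Response Delay Deduction: −303 days → 25 June 2019.
Expiry of referenced patent OF-895666:
  Base: filing + 22 years → 2 January 2018.
  Regulatory Review Extension: 1247 days claimed exceeds the 1044-day cap, so +1044 days → 11 November 2020.
Terminal disclaimer: OF-504137 expires on the earlier of 25 June 2019 and 11 November 2020.

June 25, 2019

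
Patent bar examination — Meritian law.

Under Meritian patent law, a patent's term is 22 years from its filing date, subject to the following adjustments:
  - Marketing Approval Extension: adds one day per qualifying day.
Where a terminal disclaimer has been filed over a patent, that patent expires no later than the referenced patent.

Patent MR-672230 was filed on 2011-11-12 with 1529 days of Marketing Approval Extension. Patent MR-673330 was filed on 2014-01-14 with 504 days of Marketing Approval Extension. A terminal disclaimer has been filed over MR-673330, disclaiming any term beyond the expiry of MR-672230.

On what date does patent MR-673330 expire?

Natural term of MR-673330:
  Base: filing + 22 years → 14 January 2036.
  Marketing Approval Extension: +504 days → 1 June 2037.
Expiry of referenced patent MR-672230:
  Base: filing + 22 years → 12 November 2033.
  Marketing Approval Extension: +1529 days → 19 January 2038.
Terminal disclaimer: MR-673330 expires on the earlier of 1 June 2037 and 19 January 2038.

2037-06-01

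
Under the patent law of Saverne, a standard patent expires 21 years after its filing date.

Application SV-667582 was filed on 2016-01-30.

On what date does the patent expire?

Filing date + 21 years → 30 January 2037.

2037-01-30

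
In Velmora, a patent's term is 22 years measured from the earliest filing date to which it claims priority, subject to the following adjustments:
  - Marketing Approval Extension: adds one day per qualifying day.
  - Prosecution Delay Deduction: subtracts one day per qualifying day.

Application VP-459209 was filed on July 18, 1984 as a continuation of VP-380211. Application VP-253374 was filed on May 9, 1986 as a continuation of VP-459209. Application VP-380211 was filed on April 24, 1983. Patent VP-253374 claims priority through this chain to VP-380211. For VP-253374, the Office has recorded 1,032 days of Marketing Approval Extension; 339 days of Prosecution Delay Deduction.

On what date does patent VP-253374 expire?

2007-03-18

Earliest priority filing: 24 April 1983.
Base term: 24 April 1983 + 22 years → 24 April 2005.
Marketing Approval Extension: +1032 days → 20 February 2008.
Prosecution Delay Deduction: −339 days → 18 March 2007.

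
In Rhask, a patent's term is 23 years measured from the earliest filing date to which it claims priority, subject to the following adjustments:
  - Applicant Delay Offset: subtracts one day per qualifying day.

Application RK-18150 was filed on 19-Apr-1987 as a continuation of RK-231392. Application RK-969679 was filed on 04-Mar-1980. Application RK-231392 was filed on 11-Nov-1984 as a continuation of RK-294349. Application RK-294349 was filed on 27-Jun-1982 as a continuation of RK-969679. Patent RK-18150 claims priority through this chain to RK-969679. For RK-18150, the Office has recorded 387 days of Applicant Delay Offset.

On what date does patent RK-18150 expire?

2002-02-10

Earliest priority filing: 4 March 1980.
Base term: 4 March 1980 + 23 years → 4 March 2003.
Applicant Delay Offset: −387 days → 10 February 2002.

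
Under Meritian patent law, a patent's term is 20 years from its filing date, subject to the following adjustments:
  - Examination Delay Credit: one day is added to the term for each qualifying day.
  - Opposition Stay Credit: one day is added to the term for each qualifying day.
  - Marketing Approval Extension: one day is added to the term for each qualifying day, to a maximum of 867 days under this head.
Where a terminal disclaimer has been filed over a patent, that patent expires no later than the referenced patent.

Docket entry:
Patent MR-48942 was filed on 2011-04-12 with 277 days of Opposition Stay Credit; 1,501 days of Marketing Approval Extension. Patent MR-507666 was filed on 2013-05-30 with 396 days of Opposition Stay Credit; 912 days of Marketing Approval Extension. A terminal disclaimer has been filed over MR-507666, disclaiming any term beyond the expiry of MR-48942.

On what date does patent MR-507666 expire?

May 30, 2034

Natural term of MR-507666:
  Base: filing + 20 years → 30 May 2033.
  Opposition Stay Credit: +396 days → 30 June 2034.
  Marketing Approval Extension: 912 days claimed exceeds the 867-day cap, so +867 days → 13 November 2036.
Expiry of referenced patent MR-48942:
  Base: filing + 20 years → 12 April 2031.
  Opposition Stay Credit: +277 days → 14 January 2032.
  Marketing Approval Extension: 1501 days claimed exceeds the 867-day cap, so +867 days → 30 May 2034.
Terminal disclaimer: MR-507666 expires on the earlier of 13 November 2036 and 30 May 2034.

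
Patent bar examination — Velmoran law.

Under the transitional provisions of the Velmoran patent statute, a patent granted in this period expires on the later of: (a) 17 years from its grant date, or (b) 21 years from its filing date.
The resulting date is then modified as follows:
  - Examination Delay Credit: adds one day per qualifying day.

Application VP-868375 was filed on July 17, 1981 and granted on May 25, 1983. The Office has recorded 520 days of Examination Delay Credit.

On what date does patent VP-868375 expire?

(a) grant + 17 years → 25 May 2000.
(b) filing + 21 years → 17 July 2002.
Later of the two: 17 July 2002.
Examination Delay Credit: +520 days → 19 December 2003.

December 19, 2003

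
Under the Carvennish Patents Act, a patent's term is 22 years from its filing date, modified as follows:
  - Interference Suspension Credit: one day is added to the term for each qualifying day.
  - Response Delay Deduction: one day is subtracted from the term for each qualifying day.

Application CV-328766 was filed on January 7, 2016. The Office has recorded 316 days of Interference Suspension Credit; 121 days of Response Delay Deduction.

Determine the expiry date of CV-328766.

Base term: filing date + 22 years → 7 January 2038.
Interference Suspension Credit: +316 days → 19 November 2038.
Response Delay Deduction: −121 days → 21 July 2038.

2038-07-21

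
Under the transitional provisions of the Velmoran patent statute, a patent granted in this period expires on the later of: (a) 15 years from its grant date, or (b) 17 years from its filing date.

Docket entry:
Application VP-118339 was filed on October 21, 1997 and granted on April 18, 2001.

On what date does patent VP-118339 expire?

(a) grant + 15 years → 18 April 2016.
(b) filing + 17 years → 21 October 2014.
Later of the two: 18 April 2016.

April 18, 2016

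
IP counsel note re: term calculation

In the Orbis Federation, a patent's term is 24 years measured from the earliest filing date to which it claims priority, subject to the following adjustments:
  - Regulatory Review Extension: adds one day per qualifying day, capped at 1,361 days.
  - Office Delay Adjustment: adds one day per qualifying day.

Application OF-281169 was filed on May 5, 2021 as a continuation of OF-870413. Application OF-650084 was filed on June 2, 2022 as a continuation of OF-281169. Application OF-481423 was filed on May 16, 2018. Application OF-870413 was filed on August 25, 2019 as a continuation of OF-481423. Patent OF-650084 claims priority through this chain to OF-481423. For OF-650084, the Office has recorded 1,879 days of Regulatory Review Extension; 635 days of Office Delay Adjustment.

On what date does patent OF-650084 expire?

Earliest priority filing: 16 May 2018.
Base term: 16 May 2018 + 24 years → 16 May 2042.
Regulatory Review Extension: 1879 days claimed exceeds the 1361-day cap, so +1361 days → 5 February 2046.
Office Delay Adjustment: +635 days → 2 November 2047.

2047-11-02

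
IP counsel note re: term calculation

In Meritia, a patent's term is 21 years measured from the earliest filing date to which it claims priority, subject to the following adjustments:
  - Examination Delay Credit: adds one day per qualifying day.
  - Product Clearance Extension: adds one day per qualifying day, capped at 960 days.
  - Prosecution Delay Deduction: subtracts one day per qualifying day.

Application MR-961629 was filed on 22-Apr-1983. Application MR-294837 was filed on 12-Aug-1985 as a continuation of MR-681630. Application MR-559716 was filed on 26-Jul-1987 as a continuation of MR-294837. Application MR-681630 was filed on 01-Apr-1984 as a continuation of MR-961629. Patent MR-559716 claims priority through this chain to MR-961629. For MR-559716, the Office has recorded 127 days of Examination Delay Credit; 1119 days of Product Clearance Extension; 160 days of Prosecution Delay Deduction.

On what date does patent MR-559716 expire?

November 5, 2006

Earliest priority filing: 22 April 1983.
Base term: 22 April 1983 + 21 years → 22 April 2004.
Examination Delay Credit: +127 days → 27 August 2004.
Product Clearance Extension: 1119 days claimed exceeds the 960-day cap, so +960 days → 14 April 2007.
Prosecution Delay Deduction: −160 days → 5 November 2006.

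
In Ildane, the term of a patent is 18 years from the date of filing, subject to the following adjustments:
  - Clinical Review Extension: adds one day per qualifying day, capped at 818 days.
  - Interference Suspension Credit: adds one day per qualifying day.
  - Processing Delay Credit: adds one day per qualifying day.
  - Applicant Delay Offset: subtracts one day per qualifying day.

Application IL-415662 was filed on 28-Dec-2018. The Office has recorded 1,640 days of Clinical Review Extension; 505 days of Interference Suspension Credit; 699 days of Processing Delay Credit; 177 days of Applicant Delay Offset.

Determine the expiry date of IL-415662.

January 16, 2042

Base term: filing date + 18 years → 28 December 2036.
Clinical Review Extension: 1640 days claimed exceeds the 818-day cap, so +818 days → 26 March 2039.
Interference Suspension Credit: +505 days → 12 August 2040.
Processing Delay Credit: +699 days → 12 July 2042.
Applicant Delay Offset: −177 days → 16 January 2042.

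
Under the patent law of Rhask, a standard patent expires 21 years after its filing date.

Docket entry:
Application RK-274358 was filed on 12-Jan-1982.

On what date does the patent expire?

2003-01-12

Filing date + 21 years → 12 January 2003.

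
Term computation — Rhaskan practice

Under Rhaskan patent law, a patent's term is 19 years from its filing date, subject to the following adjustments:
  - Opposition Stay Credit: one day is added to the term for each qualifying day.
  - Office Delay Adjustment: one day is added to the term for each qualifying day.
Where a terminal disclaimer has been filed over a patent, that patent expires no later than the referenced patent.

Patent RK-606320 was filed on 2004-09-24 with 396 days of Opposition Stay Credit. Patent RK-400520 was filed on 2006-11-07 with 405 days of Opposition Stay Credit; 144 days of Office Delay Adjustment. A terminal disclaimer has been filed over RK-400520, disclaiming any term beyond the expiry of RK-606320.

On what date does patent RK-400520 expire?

Natural term of RK-400520:
  Base: filing + 19 years → 7 November 2025.
  Opposition Stay Credit: +405 days → 17 December 2026.
  Office Delay Adjustment: +144 days → 10 May 2027.
Expiry of referenced patent RK-606320:
  Base: filing + 19 years → 24 September 2023.
  Opposition Stay Credit: +396 days → 24 October 2024.
Terminal disclaimer: RK-400520 expires on the earlier of 10 May 2027 and 24 October 2024.

2024-10-24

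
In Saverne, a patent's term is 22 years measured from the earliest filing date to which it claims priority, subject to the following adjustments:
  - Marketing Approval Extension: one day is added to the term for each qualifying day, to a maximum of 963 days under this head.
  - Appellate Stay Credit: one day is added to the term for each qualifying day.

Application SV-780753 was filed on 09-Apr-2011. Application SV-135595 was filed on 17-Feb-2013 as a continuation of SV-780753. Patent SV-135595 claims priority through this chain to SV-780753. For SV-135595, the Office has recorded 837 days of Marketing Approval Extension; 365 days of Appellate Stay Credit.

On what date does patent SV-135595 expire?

Earliest priority filing: 9 April 2011.
Base term: 9 April 2011 + 22 years → 9 April 2033.
Marketing Approval Extension: 837 days (within the 963-day cap) → +837 days → 25 July 2035.
Appellate Stay Credit: +365 days → 24 July 2036.

2036-07-24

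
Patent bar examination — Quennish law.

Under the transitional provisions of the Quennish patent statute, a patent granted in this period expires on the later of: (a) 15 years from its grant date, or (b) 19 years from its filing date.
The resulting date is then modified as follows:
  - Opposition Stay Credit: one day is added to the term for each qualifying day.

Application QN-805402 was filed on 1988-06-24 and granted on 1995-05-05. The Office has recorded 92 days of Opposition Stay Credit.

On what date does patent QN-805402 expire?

August 5, 2010

(a) grant + 15 years → 5 May 2010.
(b) filing + 19 years → 24 June 2007.
Later of the two: 5 May 2010.
Opposition Stay Credit: +92 days → 5 August 2010.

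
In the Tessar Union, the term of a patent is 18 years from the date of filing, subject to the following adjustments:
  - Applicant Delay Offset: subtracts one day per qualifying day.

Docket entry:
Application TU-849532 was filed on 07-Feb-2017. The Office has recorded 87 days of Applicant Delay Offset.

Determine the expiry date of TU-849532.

2034-11-12

Base term: filing date + 18 years → 7 February 2035.
Applicant Delay Offset: −87 days → 12 November 2034.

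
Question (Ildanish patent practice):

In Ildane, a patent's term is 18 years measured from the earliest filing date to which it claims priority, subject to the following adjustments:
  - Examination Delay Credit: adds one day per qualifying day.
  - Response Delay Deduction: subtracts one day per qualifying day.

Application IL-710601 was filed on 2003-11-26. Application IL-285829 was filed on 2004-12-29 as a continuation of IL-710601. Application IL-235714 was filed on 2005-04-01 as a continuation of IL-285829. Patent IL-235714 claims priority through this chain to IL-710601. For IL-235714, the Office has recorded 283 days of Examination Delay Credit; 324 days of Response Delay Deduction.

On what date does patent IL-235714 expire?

Earliest priority filing: 26 November 2003.
Base term: 26 November 2003 + 18 years → 26 November 2021.
Examination Delay Credit: +283 days → 5 September 2022.
Response Delay Deduction: −324 days → 16 October 2021.

October 16, 2021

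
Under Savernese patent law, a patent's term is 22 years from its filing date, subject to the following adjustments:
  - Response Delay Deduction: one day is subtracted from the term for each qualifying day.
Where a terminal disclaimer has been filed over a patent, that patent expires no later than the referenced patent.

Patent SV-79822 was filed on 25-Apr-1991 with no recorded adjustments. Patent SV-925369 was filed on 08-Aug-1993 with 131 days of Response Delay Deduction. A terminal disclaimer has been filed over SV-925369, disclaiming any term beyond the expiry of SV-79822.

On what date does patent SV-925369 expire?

Natural term of SV-925369:
  Base: filing + 22 years → 8 August 2015.
  Response Delay Deduction: −131 days → 30 March 2015.
Expiry of referenced patent SV-79822:
  Base: filing + 22 years → 25 April 2013.
Terminal disclaimer: SV-925369 expires on the earlier of 30 March 2015 and 25 April 2013.

April 25, 2013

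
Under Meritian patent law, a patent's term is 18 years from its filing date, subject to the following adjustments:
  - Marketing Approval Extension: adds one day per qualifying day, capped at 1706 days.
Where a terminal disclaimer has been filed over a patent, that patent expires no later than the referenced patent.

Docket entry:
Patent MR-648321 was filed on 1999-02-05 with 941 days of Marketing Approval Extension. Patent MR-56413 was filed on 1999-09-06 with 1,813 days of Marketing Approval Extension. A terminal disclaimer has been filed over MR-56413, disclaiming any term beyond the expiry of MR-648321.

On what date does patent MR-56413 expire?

Natural term of MR-56413:
  Base: filing + 18 years → 6 September 2017.
  Marketing Approval Extension: 1813 days claimed exceeds the 1706-day cap, so +1706 days → 9 May 2022.
Expiry of referenced patent MR-648321:
  Base: filing + 18 years → 5 February 2017.
  Marketing Approval Extension: 941 days (within the 1706-day cap) → +941 days → 4 September 2019.
Terminal disclaimer: MR-56413 expires on the earlier of 9 May 2022 and 4 September 2019.

2019-09-04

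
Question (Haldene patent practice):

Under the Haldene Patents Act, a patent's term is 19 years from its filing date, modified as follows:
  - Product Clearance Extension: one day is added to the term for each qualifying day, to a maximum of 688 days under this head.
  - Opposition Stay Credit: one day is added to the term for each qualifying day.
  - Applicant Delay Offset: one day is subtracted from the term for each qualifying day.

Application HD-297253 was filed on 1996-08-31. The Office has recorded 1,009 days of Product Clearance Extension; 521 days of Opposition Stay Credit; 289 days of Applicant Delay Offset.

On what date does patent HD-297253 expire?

Base term: filing date + 19 years → 31 August 2015.
Product Clearance Extension: 1009 days claimed exceeds the 688-day cap, so +688 days → 19 July 2017.
Opposition Stay Credit: +521 days → 22 December 2018.
Applicant Delay Offset: −289 days → 8 March 2018.

March 8, 2018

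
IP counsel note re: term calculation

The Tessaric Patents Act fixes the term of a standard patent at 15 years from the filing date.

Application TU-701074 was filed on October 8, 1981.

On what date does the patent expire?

1996-10-08

Filing date + 15 years → 8 October 1996.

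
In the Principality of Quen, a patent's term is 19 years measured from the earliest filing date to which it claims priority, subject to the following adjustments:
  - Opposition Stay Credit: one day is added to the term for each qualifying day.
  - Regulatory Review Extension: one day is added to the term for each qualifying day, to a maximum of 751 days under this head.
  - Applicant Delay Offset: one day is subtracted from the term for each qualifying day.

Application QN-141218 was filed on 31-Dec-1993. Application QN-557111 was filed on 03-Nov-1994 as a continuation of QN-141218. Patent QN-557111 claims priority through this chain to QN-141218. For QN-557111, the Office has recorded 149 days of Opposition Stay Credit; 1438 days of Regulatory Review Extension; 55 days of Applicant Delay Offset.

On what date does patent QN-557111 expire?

Earliest priority filing: 31 December 1993.
Base term: 31 December 1993 + 19 years → 31 December 2012.
Opposition Stay Credit: +149 days → 29 May 2013.
Regulatory Review Extension: 1438 days claimed exceeds the 751-day cap, so +751 days → 19 June 2015.
Applicant Delay Offset: −55 days → 25 April 2015.

April 25, 2015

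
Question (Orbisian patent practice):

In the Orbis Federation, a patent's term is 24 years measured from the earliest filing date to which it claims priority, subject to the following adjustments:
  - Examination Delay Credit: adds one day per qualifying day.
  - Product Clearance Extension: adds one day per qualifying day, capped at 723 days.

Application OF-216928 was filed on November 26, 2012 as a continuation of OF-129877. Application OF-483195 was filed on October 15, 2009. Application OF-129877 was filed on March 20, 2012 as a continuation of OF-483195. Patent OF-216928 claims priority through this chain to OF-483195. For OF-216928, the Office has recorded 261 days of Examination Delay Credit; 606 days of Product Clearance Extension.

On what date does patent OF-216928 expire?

Earliest priority filing: 15 October 2009.
Base term: 15 October 2009 + 24 years → 15 October 2033.
Examination Delay Credit: +261 days → 3 July 2034.
Product Clearance Extension: 606 days (within the 723-day cap) → +606 days → 29 February 2036.

February 29, 2036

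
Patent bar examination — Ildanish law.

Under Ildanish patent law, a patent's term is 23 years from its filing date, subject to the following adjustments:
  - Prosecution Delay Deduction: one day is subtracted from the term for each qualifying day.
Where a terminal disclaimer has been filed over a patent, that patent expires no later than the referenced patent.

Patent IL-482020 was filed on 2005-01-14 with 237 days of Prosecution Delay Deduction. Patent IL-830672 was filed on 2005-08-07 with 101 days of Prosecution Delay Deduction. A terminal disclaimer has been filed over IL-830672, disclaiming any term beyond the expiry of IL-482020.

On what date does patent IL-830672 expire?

2027-05-22

Natural term of IL-830672:
  Base: filing + 23 years → 7 August 2028.
  Prosecution Delay Deduction: −101 days → 28 April 2028.
Expiry of referenced patent IL-482020:
  Base: filing + 23 years → 14 January 2028.
  Prosecution Delay Deduction: −237 days → 22 May 2027.
Terminal disclaimer: IL-830672 expires on the earlier of 28 April 2028 and 22 May 2027.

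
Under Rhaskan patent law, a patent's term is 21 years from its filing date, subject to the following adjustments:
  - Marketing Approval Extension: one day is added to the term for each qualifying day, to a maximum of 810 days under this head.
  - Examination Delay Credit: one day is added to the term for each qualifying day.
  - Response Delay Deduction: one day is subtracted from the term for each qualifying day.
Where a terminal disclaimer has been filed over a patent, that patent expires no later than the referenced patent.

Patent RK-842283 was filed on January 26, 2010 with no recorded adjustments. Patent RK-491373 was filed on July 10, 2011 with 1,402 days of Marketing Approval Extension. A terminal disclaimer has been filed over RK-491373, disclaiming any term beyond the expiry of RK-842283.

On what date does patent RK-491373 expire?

2031-01-26

Natural term of RK-491373:
  Base: filing + 21 years → 10 July 2032.
  Marketing Approval Extension: 1402 days claimed exceeds the 810-day cap, so +810 days → 28 September 2034.
Expiry of referenced patent RK-842283:
  Base: filing + 21 years → 26 January 2031.
Terminal disclaimer: RK-491373 expires on the earlier of 28 September 2034 and 26 January 2031.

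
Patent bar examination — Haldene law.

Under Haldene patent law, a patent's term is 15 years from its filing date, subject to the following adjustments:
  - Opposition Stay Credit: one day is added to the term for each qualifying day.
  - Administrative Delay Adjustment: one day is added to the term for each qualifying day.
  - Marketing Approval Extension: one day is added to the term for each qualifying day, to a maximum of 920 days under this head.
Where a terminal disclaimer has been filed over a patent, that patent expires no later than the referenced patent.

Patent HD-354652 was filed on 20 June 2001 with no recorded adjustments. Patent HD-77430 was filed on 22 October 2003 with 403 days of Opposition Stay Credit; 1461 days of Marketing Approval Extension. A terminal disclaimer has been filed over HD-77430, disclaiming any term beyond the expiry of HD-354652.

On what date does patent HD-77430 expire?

2016-06-20

Natural term of HD-77430:
  Base: filing + 15 years → 22 October 2018.
  Opposition Stay Credit: +403 days → 29 November 2019.
  Marketing Approval Extension: 1461 days claimed exceeds the 920-day cap, so +920 days → 6 June 2022.
Expiry of referenced patent HD-354652:
  Base: filing + 15 years → 20 June 2016.
Terminal disclaimer: HD-77430 expires on the earlier of 6 June 2022 and 20 June 2016.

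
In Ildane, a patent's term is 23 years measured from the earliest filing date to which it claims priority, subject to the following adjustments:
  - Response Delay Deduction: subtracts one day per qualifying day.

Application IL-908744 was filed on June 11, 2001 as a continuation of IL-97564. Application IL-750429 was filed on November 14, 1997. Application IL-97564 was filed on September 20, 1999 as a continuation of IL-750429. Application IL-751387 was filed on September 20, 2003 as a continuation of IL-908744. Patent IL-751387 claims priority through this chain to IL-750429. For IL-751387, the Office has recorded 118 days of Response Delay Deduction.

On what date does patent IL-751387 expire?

July 19, 2020

Earliest priority filing: 14 November 1997.
Base term: 14 November 1997 + 23 years → 14 November 2020.
Response Delay Deduction: −118 days → 19 July 2020.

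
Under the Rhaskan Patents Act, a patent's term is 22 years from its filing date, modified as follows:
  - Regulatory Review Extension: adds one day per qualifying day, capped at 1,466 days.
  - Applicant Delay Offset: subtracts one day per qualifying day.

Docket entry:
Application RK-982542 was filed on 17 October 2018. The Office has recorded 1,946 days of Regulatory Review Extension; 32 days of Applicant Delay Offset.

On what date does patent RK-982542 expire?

Base term: filing date + 22 years → 17 October 2040.
Regulatory Review Extension: 1946 days claimed exceeds the 1466-day cap, so +1466 days → 22 October 2044.
Applicant Delay Offset: −32 days → 20 September 2044.

2044-09-20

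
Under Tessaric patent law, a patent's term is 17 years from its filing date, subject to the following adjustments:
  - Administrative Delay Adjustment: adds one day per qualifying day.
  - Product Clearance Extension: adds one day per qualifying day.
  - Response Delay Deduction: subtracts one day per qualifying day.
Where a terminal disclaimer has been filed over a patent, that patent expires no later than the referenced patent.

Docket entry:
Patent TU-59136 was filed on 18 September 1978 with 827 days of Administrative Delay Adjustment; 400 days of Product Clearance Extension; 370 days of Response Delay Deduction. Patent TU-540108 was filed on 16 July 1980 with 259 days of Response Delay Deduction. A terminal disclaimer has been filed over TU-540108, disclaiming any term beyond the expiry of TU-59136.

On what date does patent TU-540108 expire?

October 30, 1996

Natural term of TU-540108:
  Base: filing + 17 years → 16 July 1997.
  Response Delay Deduction: −259 days → 30 October 1996.
Expiry of referenced patent TU-59136:
  Base: filing + 17 years → 18 September 1995.
  Administrative Delay Adjustment: +827 days → 23 December 1997.
  Product Clearance Extension: +400 days → 27 January 1999.
  Response Delay Deduction: −370 days → 22 January 1998.
Terminal disclaimer: TU-540108 expires on the earlier of 30 October 1996 and 22 January 1998.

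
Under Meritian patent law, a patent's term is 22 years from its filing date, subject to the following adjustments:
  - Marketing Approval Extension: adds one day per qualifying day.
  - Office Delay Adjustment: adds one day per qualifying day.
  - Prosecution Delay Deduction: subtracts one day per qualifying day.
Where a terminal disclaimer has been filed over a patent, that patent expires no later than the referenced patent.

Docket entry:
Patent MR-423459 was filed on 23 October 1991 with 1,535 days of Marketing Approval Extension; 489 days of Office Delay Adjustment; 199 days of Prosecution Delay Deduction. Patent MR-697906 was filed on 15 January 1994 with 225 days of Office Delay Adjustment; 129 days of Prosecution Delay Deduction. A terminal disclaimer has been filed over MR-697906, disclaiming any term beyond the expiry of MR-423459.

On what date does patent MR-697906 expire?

2016-04-20

Natural term of MR-697906:
  Base: filing + 22 years → 15 January 2016.
  Office Delay Adjustment: +225 days → 27 August 2016.
  Prosecution Delay Deduction: −129 days → 20 April 2016.
Expiry of referenced patent MR-423459:
  Base: filing + 22 years → 23 October 2013.
  Marketing Approval Extension: +1535 days → 5 January 2018.
  Office Delay Adjustment: +489 days → 9 May 2019.
  Prosecution Delay Deduction: −199 days → 22 October 2018.
Terminal disclaimer: MR-697906 expires on the earlier of 20 April 2016 and 22 October 2018.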